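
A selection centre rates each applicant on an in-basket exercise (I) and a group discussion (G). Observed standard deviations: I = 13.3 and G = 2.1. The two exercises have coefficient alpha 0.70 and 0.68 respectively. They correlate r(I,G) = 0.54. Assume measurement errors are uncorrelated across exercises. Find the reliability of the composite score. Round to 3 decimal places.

0.742

Var(I+G) = 13.3² + 2.1² + 2·[13.3·2.1·0.54] = 181.3 + 30.1644 = 211.464.
With uncorrelated errors the cross-covariances are all true-score covariance, so they carry over unchanged; only the diagonal terms shrink to ρᵢσᵢ².
True-score variance = [13.3²·0.70 + 2.1²·0.68] + 30.1644 = 126.822 + 30.1644 = 156.986.
Reliability = 156.986 / 211.464 = 0.742.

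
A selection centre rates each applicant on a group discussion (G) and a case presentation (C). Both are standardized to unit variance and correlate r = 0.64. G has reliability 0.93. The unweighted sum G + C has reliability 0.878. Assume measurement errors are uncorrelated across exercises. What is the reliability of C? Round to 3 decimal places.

0.670

Var(G+C) = 2 + 2·0.64 = 3.280.
True-score variance = ρ_G + ρ_C + 2·0.64, so 0.878 = (0.93 + ρ_C + 1.28) / 3.280.
ρ_C = 0.878·3.280 − 0.93 − 1.28 = 0.670.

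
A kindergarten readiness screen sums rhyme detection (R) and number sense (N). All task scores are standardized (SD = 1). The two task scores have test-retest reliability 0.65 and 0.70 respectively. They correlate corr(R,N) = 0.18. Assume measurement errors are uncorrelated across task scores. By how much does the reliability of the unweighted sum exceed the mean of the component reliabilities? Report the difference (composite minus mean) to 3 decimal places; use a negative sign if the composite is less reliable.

0.050

Var(sum) = 2 + 0.36 = 2.36; true-score variance = 1.35 + 0.36 = 1.71; composite reliability = 0.7246.
Mean component reliability = 0.6750.
Difference = 0.7246 − 0.6750 = 0.050.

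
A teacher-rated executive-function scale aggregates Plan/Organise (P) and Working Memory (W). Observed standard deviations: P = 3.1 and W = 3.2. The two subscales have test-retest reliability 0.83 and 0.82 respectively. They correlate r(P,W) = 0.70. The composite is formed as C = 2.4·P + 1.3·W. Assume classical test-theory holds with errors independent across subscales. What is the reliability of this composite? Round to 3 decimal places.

0.892

Var(C) = 2.4²·3.1² + 1.3²·3.2² + 2·[3.12·3.1·3.2·0.70] = 72.6592 + 43.3306 = 115.99.
Because errors are independent across components, Cov(Tᵢ,Tⱼ) = Cov(Xᵢ,Xⱼ); the off-diagonal part of the true-score variance is the same as above.
True-score variance = [2.4²·3.1²·0.83 + 1.3²·3.2²·0.82] + 43.3306 = 60.1341 + 43.3306 = 103.465.
Reliability = 103.465 / 115.99 = 0.892.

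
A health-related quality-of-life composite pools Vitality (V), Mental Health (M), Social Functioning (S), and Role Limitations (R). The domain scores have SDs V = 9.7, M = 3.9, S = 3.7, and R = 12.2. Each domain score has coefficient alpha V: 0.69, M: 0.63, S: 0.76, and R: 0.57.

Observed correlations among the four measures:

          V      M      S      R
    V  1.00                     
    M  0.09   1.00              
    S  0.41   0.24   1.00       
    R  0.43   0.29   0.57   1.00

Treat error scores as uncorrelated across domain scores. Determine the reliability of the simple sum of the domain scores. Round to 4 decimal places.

0.7941

Var(V+M+S+R) = 9.7² + 3.9² + 3.7² + 12.2² + 2·[9.7·3.9·0.09 + 9.7·3.7·0.41 + 9.7·12.2·0.43 + 3.9·3.7·0.24 + 3.9·12.2·0.29 + 3.7·12.2·0.57] = 271.83 + 223.994 = 495.824.
With uncorrelated errors the cross-covariances are all true-score covariance, so they carry over unchanged; only the diagonal terms shrink to ρᵢσᵢ².
True-score variance = [9.7²·0.69 + 3.9²·0.63 + 3.7²·0.76 + 12.2²·0.57] + 223.994 = 169.748 + 223.994 = 393.742.
Reliability = 393.742 / 495.824 = 0.7941.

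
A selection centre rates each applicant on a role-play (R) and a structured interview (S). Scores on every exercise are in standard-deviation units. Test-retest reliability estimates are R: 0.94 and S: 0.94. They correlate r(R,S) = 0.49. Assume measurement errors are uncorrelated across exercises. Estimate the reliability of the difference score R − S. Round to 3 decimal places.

0.882

Var(R−S) = 1 + 1 − 2·0.49 = 2 − 0.98 = 1.02.
With uncorrelated errors the cross-covariances are all true-score covariance, so they carry over unchanged; only the diagonal terms shrink to ρᵢσᵢ².
True-score variance = [0.94 + 0.94] − 0.98 = 1.88 − 0.98 = 0.9.
Reliability = 0.9 / 1.02 = 0.882.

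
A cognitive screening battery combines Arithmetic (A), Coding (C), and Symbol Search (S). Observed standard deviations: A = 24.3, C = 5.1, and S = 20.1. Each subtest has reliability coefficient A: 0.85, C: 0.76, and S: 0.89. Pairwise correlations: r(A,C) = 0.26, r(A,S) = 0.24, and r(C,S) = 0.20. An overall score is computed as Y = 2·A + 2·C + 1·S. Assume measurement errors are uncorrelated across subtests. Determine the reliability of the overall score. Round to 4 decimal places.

Var(Y) = 2²·24.3² + 2²·5.1² + 20.1² + 2·[4·24.3·5.1·0.26 + 2·24.3·20.1·0.24 + 2·5.1·20.1·0.20] = 2870.01 + 808.675 = 3678.69.
Because errors are independent across components, Cov(Tᵢ,Tⱼ) = Cov(Xᵢ,Xⱼ); the off-diagonal part of the true-score variance is the same as above.
True-score variance = [2²·24.3²·0.85 + 2²·5.1²·0.76 + 20.1²·0.89] + 808.675 = 2446.31 + 808.675 = 3254.98.
Reliability = 3254.98 / 3678.69 = 0.8848.

0.8848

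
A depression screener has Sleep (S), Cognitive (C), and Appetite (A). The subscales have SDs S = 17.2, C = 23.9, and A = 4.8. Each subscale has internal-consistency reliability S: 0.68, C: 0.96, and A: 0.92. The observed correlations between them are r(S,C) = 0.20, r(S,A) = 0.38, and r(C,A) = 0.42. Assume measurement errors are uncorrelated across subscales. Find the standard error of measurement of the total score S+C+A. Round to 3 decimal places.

Var(total) = 890.09 + 323.542 = 1213.63.
True-score variance = 770.73 + 323.542 = 1094.27, so reliability = 0.9017.
Error variance = 1213.63 − 1094.27 = 119.36; SEM = √119.36 = 10.925.

10.925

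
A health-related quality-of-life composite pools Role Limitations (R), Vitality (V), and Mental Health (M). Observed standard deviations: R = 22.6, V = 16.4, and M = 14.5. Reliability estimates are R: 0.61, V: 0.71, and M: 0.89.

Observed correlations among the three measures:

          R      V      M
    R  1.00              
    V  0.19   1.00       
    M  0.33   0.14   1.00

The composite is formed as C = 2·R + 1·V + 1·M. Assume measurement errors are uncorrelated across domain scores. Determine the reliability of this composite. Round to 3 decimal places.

0.728

Var(C) = 2²·22.6² + 16.4² + 14.5² + 2·[2·22.6·16.4·0.19 + 2·22.6·14.5·0.33 + 16.4·14.5·0.14] = 2522.25 + 780.834 = 3303.08.
With uncorrelated errors the cross-covariances are all true-score covariance, so they carry over unchanged; only the diagonal terms shrink to ρᵢσᵢ².
True-score variance = [2²·22.6²·0.61 + 16.4²·0.71 + 14.5²·0.89] + 780.834 = 1624.34 + 780.834 = 2405.17.
Reliability = 2405.17 / 3303.08 = 0.728.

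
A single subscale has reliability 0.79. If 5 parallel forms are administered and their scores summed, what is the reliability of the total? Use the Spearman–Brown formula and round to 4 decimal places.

0.9495

ρ_k = kρ / (1 + (k−1)ρ) = 5·0.79 / (1 + 4·0.79) = 3.950 / 4.160 = 0.9495.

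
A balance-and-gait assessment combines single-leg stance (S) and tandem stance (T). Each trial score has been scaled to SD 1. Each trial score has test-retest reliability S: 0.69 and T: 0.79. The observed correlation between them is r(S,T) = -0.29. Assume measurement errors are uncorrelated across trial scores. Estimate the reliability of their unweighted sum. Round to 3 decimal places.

0.634

Var(S+T) = 2 + 2·[(-0.29)] = 2 − 0.58 = 1.42.
With uncorrelated errors the cross-covariances are all true-score covariance, so they carry over unchanged; only the diagonal terms shrink to ρᵢσᵢ².
True-score variance = [0.69 + 0.79] − 0.58 = 1.48 − 0.58 = 0.9.
Reliability = 0.9 / 1.42 = 0.634.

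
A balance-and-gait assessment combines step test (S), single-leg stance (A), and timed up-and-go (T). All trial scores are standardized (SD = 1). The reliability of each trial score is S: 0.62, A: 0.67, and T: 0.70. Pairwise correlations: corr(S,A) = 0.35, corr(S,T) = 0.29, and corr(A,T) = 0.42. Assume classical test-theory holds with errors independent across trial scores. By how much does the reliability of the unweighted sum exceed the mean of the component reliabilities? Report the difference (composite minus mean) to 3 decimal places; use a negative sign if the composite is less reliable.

Var(sum) = 3 + 2.12 = 5.12; true-score variance = 1.99 + 2.12 = 4.11; composite reliability = 0.8027.
Mean component reliability = 0.6633.
Difference = 0.8027 − 0.6633 = 0.139.

0.139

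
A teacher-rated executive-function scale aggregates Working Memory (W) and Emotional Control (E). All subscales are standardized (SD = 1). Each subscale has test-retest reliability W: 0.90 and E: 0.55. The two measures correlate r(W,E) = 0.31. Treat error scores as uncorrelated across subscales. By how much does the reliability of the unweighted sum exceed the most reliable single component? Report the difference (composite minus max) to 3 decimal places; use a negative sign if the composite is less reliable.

-0.110

Var(sum) = 2 + 0.62 = 2.62; true-score variance = 1.45 + 0.62 = 2.07; composite reliability = 0.7901.
Max component reliability = 0.9000.
Difference = 0.7901 − 0.9000 = -0.110.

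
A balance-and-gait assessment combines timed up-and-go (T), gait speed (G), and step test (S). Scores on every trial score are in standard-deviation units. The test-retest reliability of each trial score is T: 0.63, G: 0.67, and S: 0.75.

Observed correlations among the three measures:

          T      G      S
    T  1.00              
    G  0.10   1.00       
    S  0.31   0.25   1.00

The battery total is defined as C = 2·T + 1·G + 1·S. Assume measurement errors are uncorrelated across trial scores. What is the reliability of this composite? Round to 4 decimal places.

Var(C) = 2² + 1 + 1 + 2·[2·0.10 + 2·0.31 + 0.25] = 6 + 2.14 = 8.14.
Because errors are independent across components, Cov(Tᵢ,Tⱼ) = Cov(Xᵢ,Xⱼ); the off-diagonal part of the true-score variance is the same as above.
True-score variance = [2²·0.63 + 0.67 + 0.75] + 2.14 = 3.94 + 2.14 = 6.08.
Reliability = 6.08 / 8.14 = 0.7469.

0.7469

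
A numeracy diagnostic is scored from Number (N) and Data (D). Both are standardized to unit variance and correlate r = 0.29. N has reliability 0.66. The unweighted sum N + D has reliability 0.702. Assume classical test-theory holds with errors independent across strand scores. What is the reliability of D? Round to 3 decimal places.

0.571

Var(N+D) = 2 + 2·0.29 = 2.580.
True-score variance = ρ_N + ρ_D + 2·0.29, so 0.702 = (0.66 + ρ_D + 0.58) / 2.580.
ρ_D = 0.702·2.580 − 0.66 − 0.58 = 0.571.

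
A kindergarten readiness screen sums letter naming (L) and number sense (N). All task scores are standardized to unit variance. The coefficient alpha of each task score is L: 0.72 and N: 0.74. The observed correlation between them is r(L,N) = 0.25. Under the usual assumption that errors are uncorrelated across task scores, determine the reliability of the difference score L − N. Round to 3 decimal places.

0.640

Var(L−N) = 1 + 1 − 2·0.25 = 2 − 0.5 = 1.5.
Under uncorrelated errors the observed covariances equal the true-score covariances, so only the own-variance terms attenuate.
True-score variance = [0.72 + 0.74] − 0.5 = 1.46 − 0.5 = 0.96.
Reliability = 0.96 / 1.5 = 0.640.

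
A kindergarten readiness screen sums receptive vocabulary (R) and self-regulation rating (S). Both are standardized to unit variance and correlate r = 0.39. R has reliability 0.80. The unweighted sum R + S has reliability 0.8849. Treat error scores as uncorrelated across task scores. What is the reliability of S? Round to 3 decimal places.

Var(R+S) = 2 + 2·0.39 = 2.780.
True-score variance = ρ_R + ρ_S + 2·0.39, so 0.8849 = (0.80 + ρ_S + 0.78) / 2.780.
ρ_S = 0.8849·2.780 − 0.80 − 0.78 = 0.880.

0.880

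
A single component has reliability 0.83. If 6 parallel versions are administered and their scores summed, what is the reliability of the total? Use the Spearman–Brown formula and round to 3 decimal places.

ρ_k = kρ / (1 + (k−1)ρ) = 6·0.83 / (1 + 5·0.83) = 4.980 / 5.150 = 0.967.

0.967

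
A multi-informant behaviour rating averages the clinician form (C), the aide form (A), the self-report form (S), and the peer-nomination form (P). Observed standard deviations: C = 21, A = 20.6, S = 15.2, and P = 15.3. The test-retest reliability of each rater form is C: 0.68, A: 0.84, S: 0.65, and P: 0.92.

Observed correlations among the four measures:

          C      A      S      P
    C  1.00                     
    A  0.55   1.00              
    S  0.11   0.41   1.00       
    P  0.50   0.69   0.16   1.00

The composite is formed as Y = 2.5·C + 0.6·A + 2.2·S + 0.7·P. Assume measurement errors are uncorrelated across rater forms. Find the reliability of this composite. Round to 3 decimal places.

0.797

Var(Y) = 2.5²·21² + 0.6²·20.6² + 2.2²·15.2² + 0.7²·15.3² + 2·[1.5·21·20.6·0.55 + 5.5·21·15.2·0.11 + 1.75·21·15.3·0.50 + 1.32·20.6·15.2·0.41 + 0.42·20.6·15.3·0.69 + 1.54·15.2·15.3·0.16] = 4141.96 + 2298.5 = 6440.46.
Because errors are independent across components, Cov(Tᵢ,Tⱼ) = Cov(Xᵢ,Xⱼ); the off-diagonal part of the true-score variance is the same as above.
True-score variance = [2.5²·21²·0.68 + 0.6²·20.6²·0.84 + 2.2²·15.2²·0.65 + 0.7²·15.3²·0.92] + 2298.5 = 2834.96 + 2298.5 = 5133.46.
Reliability = 5133.46 / 6440.46 = 0.797.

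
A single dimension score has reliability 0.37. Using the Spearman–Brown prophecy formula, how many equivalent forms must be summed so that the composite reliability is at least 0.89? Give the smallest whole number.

14

k ≥ ρ*(1−ρ₁)/(ρ₁(1−ρ*)) = 0.89·0.63 / (0.37·0.11) = 13.776.
Smallest integer k = 14.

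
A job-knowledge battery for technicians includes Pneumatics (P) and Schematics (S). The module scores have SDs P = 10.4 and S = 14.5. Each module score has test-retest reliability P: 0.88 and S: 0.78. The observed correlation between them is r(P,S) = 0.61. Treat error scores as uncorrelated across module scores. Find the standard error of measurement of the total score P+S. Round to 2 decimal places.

Var(total) = 318.41 + 183.976 = 502.386.
True-score variance = 259.176 + 183.976 = 443.152, so reliability = 0.8821.
Error variance = 502.386 − 443.152 = 59.2342; SEM = √59.2342 = 7.70.

7.70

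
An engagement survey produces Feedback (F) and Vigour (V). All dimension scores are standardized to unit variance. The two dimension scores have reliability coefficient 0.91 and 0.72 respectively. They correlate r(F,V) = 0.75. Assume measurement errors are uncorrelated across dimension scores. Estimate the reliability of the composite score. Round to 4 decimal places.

0.8943

Var(F+V) = 2 + 2·[0.75] = 2 + 1.5 = 3.5.
With uncorrelated errors the cross-covariances are all true-score covariance, so they carry over unchanged; only the diagonal terms shrink to ρᵢσᵢ².
True-score variance = [0.91 + 0.72] + 1.5 = 1.63 + 1.5 = 3.13.
Reliability = 3.13 / 3.5 = 0.8943.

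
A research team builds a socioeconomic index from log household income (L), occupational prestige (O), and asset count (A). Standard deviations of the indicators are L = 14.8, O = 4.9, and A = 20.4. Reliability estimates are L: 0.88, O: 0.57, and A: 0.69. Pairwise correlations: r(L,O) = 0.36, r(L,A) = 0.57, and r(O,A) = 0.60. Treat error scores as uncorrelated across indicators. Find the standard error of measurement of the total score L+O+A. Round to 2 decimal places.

Var(total) = 659.21 + 516.355 = 1175.57.
True-score variance = 493.591 + 516.355 = 1009.95, so reliability = 0.8591.
Error variance = 1175.57 − 1009.95 = 165.619; SEM = √165.619 = 12.87.

12.87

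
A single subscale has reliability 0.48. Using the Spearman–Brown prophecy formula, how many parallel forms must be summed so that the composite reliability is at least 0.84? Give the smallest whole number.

k ≥ ρ*(1−ρ₁)/(ρ₁(1−ρ*)) = 0.84·0.52 / (0.48·0.16) = 5.688.
Smallest integer k = 6.

6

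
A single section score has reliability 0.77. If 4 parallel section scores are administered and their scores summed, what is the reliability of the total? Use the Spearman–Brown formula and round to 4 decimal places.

0.9305

ρ_k = kρ / (1 + (k−1)ρ) = 4·0.77 / (1 + 3·0.77) = 3.080 / 3.310 = 0.9305.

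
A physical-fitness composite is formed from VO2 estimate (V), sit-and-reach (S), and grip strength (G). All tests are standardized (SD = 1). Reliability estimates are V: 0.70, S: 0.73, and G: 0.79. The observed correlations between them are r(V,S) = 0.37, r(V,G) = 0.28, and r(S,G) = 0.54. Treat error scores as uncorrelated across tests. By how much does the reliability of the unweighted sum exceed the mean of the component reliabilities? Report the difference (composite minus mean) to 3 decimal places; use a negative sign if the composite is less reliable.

Var(sum) = 3 + 2.38 = 5.38; true-score variance = 2.22 + 2.38 = 4.6; composite reliability = 0.8550.
Mean component reliability = 0.7400.
Difference = 0.8550 − 0.7400 = 0.115.

0.115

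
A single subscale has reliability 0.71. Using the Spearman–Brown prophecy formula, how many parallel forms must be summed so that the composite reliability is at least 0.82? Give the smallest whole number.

k ≥ ρ*(1−ρ₁)/(ρ₁(1−ρ*)) = 0.82·0.29 / (0.71·0.18) = 1.861.
Smallest integer k = 2.

2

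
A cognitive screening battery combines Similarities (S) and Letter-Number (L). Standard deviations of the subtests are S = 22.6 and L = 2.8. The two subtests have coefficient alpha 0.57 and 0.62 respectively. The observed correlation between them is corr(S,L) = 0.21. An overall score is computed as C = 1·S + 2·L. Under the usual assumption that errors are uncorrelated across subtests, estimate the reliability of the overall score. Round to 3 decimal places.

0.611

Var(C) = 22.6² + 2²·2.8² + 2·[2·22.6·2.8·0.21] = 542.12 + 53.1552 = 595.275.
Under uncorrelated errors the observed covariances equal the true-score covariances, so only the own-variance terms attenuate.
True-score variance = [22.6²·0.57 + 2²·2.8²·0.62] + 53.1552 = 310.576 + 53.1552 = 363.732.
Reliability = 363.732 / 595.275 = 0.611.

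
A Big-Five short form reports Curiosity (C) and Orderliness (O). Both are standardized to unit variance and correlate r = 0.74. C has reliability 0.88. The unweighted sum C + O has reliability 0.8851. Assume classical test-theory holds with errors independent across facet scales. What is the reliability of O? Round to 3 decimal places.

Var(C+O) = 2 + 2·0.74 = 3.480.
True-score variance = ρ_C + ρ_O + 2·0.74, so 0.8851 = (0.88 + ρ_O + 1.48) / 3.480.
ρ_O = 0.8851·3.480 − 0.88 − 1.48 = 0.720.

0.720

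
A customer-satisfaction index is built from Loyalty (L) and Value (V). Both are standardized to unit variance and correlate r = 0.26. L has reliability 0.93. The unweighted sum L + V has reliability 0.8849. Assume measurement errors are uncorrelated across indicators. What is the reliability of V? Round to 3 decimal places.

Var(L+V) = 2 + 2·0.26 = 2.520.
True-score variance = ρ_L + ρ_V + 2·0.26, so 0.8849 = (0.93 + ρ_V + 0.52) / 2.520.
ρ_V = 0.8849·2.520 − 0.93 − 0.52 = 0.780.

0.780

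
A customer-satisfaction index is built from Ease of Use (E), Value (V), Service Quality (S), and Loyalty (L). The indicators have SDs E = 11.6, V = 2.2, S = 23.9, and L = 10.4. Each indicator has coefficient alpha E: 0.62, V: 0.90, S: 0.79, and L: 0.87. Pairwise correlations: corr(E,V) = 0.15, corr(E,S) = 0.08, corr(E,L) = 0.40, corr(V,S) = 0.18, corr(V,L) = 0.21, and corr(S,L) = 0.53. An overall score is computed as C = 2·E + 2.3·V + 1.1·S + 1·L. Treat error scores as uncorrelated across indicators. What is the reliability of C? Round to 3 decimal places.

0.821

Var(C) = 2²·11.6² + 2.3²·2.2² + 1.1²·23.9² + 10.4² + 2·[4.6·11.6·2.2·0.15 + 2.2·11.6·23.9·0.08 + 2·11.6·10.4·0.40 + 2.53·2.2·23.9·0.18 + 2.3·2.2·10.4·0.21 + 1.1·23.9·10.4·0.53] = 1363.17 + 685.643 = 2048.81.
Under uncorrelated errors the observed covariances equal the true-score covariances, so only the own-variance terms attenuate.
True-score variance = [2²·11.6²·0.62 + 2.3²·2.2²·0.90 + 1.1²·23.9²·0.79 + 10.4²·0.87] + 685.643 = 996.871 + 685.643 = 1682.51.
Reliability = 1682.51 / 2048.81 = 0.821.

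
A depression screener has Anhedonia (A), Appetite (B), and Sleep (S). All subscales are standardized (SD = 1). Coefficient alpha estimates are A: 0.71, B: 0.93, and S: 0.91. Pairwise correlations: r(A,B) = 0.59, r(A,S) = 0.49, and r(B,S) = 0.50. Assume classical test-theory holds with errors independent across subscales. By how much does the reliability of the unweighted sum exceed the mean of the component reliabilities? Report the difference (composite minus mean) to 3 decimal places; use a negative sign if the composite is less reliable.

Var(sum) = 3 + 3.16 = 6.16; true-score variance = 2.55 + 3.16 = 5.71; composite reliability = 0.9269.
Mean component reliability = 0.8500.
Difference = 0.9269 − 0.8500 = 0.077.

0.077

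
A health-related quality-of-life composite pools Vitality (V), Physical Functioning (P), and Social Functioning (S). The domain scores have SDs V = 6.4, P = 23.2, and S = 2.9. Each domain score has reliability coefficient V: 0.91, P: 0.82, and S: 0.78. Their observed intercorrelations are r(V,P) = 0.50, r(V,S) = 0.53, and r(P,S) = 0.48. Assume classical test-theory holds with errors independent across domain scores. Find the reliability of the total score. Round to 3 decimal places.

Var(V+P+S) = 6.4² + 23.2² + 2.9² + 2·[6.4·23.2·0.50 + 6.4·2.9·0.53 + 23.2·2.9·0.48] = 587.61 + 232.742 = 820.352.
With uncorrelated errors the cross-covariances are all true-score covariance, so they carry over unchanged; only the diagonal terms shrink to ρᵢσᵢ².
True-score variance = [6.4²·0.91 + 23.2²·0.82 + 2.9²·0.78] + 232.742 = 485.19 + 232.742 = 717.933.
Reliability = 717.933 / 820.352 = 0.875.

0.875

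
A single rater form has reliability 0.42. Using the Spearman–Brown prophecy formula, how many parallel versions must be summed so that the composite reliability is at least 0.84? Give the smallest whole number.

8

k ≥ ρ*(1−ρ₁)/(ρ₁(1−ρ*)) = 0.84·0.58 / (0.42·0.16) = 7.250.
Smallest integer k = 8.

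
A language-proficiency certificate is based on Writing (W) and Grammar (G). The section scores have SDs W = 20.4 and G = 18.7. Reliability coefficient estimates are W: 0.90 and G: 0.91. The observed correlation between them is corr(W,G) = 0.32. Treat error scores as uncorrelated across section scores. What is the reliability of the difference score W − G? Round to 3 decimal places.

0.860

Var(W−G) = 20.4² + 18.7² − 2·20.4·18.7·0.32 = 765.85 − 244.147 = 521.703.
Because errors are independent across components, Cov(Tᵢ,Tⱼ) = Cov(Xᵢ,Xⱼ); the off-diagonal part of the true-score variance is the same as above.
True-score variance = [20.4²·0.90 + 18.7²·0.91] − 244.147 = 692.762 − 244.147 = 448.615.
Reliability = 448.615 / 521.703 = 0.860.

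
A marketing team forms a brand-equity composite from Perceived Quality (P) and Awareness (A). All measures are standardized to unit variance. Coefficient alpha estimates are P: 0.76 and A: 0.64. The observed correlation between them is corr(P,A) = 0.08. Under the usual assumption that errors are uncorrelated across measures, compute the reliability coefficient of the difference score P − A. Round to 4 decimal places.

0.6739

Var(P−A) = 1 + 1 − 2·0.08 = 2 − 0.16 = 1.84.
Because errors are independent across components, Cov(Tᵢ,Tⱼ) = Cov(Xᵢ,Xⱼ); the off-diagonal part of the true-score variance is the same as above.
True-score variance = [0.76 + 0.64] − 0.16 = 1.4 − 0.16 = 1.24.
Reliability = 1.24 / 1.84 = 0.6739.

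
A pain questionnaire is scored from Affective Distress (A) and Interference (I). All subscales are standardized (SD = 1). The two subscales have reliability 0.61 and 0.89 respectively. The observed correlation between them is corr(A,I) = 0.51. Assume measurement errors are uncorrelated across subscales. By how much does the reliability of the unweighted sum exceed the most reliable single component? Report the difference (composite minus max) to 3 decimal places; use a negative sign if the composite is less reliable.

Var(sum) = 2 + 1.02 = 3.02; true-score variance = 1.5 + 1.02 = 2.52; composite reliability = 0.8344.
Max component reliability = 0.8900.
Difference = 0.8344 − 0.8900 = -0.056.

-0.056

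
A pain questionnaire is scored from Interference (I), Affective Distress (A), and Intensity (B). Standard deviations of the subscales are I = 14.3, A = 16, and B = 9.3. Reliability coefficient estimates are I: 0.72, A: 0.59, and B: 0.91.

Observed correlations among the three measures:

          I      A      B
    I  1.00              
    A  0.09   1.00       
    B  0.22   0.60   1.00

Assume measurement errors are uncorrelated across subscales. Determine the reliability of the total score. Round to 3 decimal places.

0.794

Var(I+A+B) = 14.3² + 16² + 9.3² + 2·[14.3·16·0.09 + 14.3·9.3·0.22 + 16·9.3·0.60] = 546.98 + 278.26 = 825.24.
Because errors are independent across components, Cov(Tᵢ,Tⱼ) = Cov(Xᵢ,Xⱼ); the off-diagonal part of the true-score variance is the same as above.
True-score variance = [14.3²·0.72 + 16²·0.59 + 9.3²·0.91] + 278.26 = 376.979 + 278.26 = 655.238.
Reliability = 655.238 / 825.24 = 0.794.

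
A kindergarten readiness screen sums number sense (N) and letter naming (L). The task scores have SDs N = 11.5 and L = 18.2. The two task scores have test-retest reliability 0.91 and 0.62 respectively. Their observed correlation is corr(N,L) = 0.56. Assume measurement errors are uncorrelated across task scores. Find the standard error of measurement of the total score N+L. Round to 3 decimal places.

11.738

Var(total) = 463.49 + 234.416 = 697.906.
True-score variance = 325.716 + 234.416 = 560.132, so reliability = 0.8026.
Error variance = 697.906 − 560.132 = 137.774; SEM = √137.774 = 11.738.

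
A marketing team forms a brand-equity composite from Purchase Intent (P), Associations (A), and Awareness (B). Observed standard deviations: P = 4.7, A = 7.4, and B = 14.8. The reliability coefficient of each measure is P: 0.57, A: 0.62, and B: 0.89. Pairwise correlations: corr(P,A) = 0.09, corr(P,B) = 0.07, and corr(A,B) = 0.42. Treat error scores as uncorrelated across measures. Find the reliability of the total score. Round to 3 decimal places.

Var(P+A+B) = 4.7² + 7.4² + 14.8² + 2·[4.7·7.4·0.09 + 4.7·14.8·0.07 + 7.4·14.8·0.42] = 295.89 + 107.996 = 403.886.
With uncorrelated errors the cross-covariances are all true-score covariance, so they carry over unchanged; only the diagonal terms shrink to ρᵢσᵢ².
True-score variance = [4.7²·0.57 + 7.4²·0.62 + 14.8²·0.89] + 107.996 = 241.488 + 107.996 = 349.484.
Reliability = 349.484 / 403.886 = 0.865.

0.865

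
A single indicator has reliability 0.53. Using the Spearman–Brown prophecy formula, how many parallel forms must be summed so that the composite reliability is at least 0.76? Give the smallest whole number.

k ≥ ρ*(1−ρ₁)/(ρ₁(1−ρ*)) = 0.76·0.47 / (0.53·0.24) = 2.808.
Smallest integer k = 3.

3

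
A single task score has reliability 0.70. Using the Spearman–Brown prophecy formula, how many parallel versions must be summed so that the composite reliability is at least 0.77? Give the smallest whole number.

k ≥ ρ*(1−ρ₁)/(ρ₁(1−ρ*)) = 0.77·0.30 / (0.70·0.23) = 1.435.
Smallest integer k = 2.

2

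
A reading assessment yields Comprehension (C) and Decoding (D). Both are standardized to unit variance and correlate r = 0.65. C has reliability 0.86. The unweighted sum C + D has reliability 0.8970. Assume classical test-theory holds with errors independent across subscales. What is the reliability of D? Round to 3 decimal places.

0.800

Var(C+D) = 2 + 2·0.65 = 3.300.
True-score variance = ρ_C + ρ_D + 2·0.65, so 0.8970 = (0.86 + ρ_D + 1.30) / 3.300.
ρ_D = 0.8970·3.300 − 0.86 − 1.30 = 0.800.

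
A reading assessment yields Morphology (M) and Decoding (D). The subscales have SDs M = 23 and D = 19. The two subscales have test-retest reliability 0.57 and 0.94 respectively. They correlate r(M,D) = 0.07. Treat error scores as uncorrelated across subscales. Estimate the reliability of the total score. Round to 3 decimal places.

Var(M+D) = 23² + 19² + 2·[23·19·0.07] = 890 + 61.18 = 951.18.
With uncorrelated errors the cross-covariances are all true-score covariance, so they carry over unchanged; only the diagonal terms shrink to ρᵢσᵢ².
True-score variance = [23²·0.57 + 19²·0.94] + 61.18 = 640.87 + 61.18 = 702.05.
Reliability = 702.05 / 951.18 = 0.738.

0.738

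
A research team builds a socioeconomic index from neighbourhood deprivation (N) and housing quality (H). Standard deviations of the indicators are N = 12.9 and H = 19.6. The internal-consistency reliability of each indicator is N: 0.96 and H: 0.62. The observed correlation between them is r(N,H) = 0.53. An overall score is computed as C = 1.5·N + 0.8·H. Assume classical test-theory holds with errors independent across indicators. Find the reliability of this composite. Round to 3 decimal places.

0.885

Var(C) = 1.5²·12.9² + 0.8²·19.6² + 2·[1.2·12.9·19.6·0.53] = 620.285 + 321.612 = 941.897.
Under uncorrelated errors the observed covariances equal the true-score covariances, so only the own-variance terms attenuate.
True-score variance = [1.5²·12.9²·0.96 + 0.8²·19.6²·0.62] + 321.612 = 511.88 + 321.612 = 833.493.
Reliability = 833.493 / 941.897 = 0.885.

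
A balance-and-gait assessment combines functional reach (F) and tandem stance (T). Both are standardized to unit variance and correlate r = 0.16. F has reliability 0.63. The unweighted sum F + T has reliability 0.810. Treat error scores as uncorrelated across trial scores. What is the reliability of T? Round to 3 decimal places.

0.929

Var(F+T) = 2 + 2·0.16 = 2.320.
True-score variance = ρ_F + ρ_T + 2·0.16, so 0.810 = (0.63 + ρ_T + 0.32) / 2.320.
ρ_T = 0.810·2.320 − 0.63 − 0.32 = 0.929.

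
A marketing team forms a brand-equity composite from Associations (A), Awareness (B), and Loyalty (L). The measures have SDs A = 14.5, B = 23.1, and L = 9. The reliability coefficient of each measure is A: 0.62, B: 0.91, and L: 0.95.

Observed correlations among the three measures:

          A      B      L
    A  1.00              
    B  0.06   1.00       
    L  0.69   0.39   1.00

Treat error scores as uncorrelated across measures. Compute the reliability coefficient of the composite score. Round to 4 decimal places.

Var(A+B+L) = 14.5² + 23.1² + 9² + 2·[14.5·23.1·0.06 + 14.5·9·0.69 + 23.1·9·0.39] = 824.86 + 382.446 = 1207.31.
Under uncorrelated errors the observed covariances equal the true-score covariances, so only the own-variance terms attenuate.
True-score variance = [14.5²·0.62 + 23.1²·0.91 + 9²·0.95] + 382.446 = 692.89 + 382.446 = 1075.34.
Reliability = 1075.34 / 1207.31 = 0.8907.

0.8907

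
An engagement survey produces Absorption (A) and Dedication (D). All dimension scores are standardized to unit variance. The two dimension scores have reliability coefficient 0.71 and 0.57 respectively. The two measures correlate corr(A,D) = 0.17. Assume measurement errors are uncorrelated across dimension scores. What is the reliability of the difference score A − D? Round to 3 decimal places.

Var(A−D) = 1 + 1 − 2·0.17 = 2 − 0.34 = 1.66.
With uncorrelated errors the cross-covariances are all true-score covariance, so they carry over unchanged; only the diagonal terms shrink to ρᵢσᵢ².
True-score variance = [0.71 + 0.57] − 0.34 = 1.28 − 0.34 = 0.94.
Reliability = 0.94 / 1.66 = 0.566.

0.566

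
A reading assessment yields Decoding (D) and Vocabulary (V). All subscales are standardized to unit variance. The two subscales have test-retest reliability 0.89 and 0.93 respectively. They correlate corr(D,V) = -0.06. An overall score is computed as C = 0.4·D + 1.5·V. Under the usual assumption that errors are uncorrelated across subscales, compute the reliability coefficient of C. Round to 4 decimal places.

Var(C) = 0.4² + 1.5² + 2·[0.6·(-0.06)] = 2.41 − 0.072 = 2.338.
Because errors are independent across components, Cov(Tᵢ,Tⱼ) = Cov(Xᵢ,Xⱼ); the off-diagonal part of the true-score variance is the same as above.
True-score variance = [0.4²·0.89 + 1.5²·0.93] − 0.072 = 2.2349 − 0.072 = 2.1629.
Reliability = 2.1629 / 2.338 = 0.9251.

0.9251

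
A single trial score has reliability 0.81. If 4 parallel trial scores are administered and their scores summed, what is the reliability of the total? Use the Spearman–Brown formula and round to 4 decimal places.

0.9446

ρ_k = kρ / (1 + (k−1)ρ) = 4·0.81 / (1 + 3·0.81) = 3.240 / 3.430 = 0.9446.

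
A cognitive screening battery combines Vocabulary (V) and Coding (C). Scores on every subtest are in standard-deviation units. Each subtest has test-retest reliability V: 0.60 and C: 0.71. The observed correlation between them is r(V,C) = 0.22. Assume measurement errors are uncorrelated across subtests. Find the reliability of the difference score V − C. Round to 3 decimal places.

0.558

Var(V−C) = 1 + 1 − 2·0.22 = 2 − 0.44 = 1.56.
With uncorrelated errors the cross-covariances are all true-score covariance, so they carry over unchanged; only the diagonal terms shrink to ρᵢσᵢ².
True-score variance = [0.60 + 0.71] − 0.44 = 1.31 − 0.44 = 0.87.
Reliability = 0.87 / 1.56 = 0.558.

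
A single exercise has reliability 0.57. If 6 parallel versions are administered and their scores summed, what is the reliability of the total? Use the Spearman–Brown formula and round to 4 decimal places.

0.8883

ρ_k = kρ / (1 + (k−1)ρ) = 6·0.57 / (1 + 5·0.57) = 3.420 / 3.850 = 0.8883.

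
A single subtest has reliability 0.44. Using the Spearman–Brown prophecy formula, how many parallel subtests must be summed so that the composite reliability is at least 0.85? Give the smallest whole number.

k ≥ ρ*(1−ρ₁)/(ρ₁(1−ρ*)) = 0.85·0.56 / (0.44·0.15) = 7.212.
Smallest integer k = 8.

8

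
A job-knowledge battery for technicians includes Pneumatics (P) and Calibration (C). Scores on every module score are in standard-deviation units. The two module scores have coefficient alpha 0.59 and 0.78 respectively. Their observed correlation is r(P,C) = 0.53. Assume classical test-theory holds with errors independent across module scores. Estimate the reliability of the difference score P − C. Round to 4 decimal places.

0.3298

Var(P−C) = 1 + 1 − 2·0.53 = 2 − 1.06 = 0.94.
Because errors are independent across components, Cov(Tᵢ,Tⱼ) = Cov(Xᵢ,Xⱼ); the off-diagonal part of the true-score variance is the same as above.
True-score variance = [0.59 + 0.78] − 1.06 = 1.37 − 1.06 = 0.31.
Reliability = 0.31 / 0.94 = 0.3298.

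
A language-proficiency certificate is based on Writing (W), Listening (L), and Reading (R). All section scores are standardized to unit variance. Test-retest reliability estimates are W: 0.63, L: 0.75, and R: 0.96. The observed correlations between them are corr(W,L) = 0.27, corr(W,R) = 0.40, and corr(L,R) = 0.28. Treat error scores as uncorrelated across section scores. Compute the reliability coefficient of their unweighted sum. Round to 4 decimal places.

Var(W+L+R) = 3 + 2·[0.27 + 0.40 + 0.28] = 3 + 1.9 = 4.9.
Because errors are independent across components, Cov(Tᵢ,Tⱼ) = Cov(Xᵢ,Xⱼ); the off-diagonal part of the true-score variance is the same as above.
True-score variance = [0.63 + 0.75 + 0.96] + 1.9 = 2.34 + 1.9 = 4.24.
Reliability = 4.24 / 4.9 = 0.8653.

0.8653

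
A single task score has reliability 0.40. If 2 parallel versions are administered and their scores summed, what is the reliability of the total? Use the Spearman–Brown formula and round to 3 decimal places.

0.571

ρ_k = kρ / (1 + (k−1)ρ) = 2·0.40 / (1 + 1·0.40) = 0.800 / 1.400 = 0.571.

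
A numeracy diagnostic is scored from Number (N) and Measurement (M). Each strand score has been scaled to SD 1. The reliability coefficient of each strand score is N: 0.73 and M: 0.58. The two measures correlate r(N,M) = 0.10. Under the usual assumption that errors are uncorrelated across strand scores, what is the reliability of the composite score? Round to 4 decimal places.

0.6864

Var(N+M) = 2 + 2·[0.10] = 2 + 0.2 = 2.2.
Under uncorrelated errors the observed covariances equal the true-score covariances, so only the own-variance terms attenuate.
True-score variance = [0.73 + 0.58] + 0.2 = 1.31 + 0.2 = 1.51.
Reliability = 1.51 / 2.2 = 0.6864.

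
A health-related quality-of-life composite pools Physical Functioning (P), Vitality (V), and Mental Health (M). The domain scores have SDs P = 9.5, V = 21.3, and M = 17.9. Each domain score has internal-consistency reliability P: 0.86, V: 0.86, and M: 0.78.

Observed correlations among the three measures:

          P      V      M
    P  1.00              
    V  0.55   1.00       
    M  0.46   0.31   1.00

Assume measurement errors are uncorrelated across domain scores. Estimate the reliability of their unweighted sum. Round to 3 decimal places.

Var(P+V+M) = 9.5² + 21.3² + 17.9² + 2·[9.5·21.3·0.55 + 9.5·17.9·0.46 + 21.3·17.9·0.31] = 864.35 + 615.418 = 1479.77.
Under uncorrelated errors the observed covariances equal the true-score covariances, so only the own-variance terms attenuate.
True-score variance = [9.5²·0.86 + 21.3²·0.86 + 17.9²·0.78] + 615.418 = 717.708 + 615.418 = 1333.13.
Reliability = 1333.13 / 1479.77 = 0.901.

0.901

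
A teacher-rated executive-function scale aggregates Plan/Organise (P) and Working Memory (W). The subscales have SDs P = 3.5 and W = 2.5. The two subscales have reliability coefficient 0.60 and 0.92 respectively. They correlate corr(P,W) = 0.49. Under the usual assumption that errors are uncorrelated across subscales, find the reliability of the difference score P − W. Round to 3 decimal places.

0.456

Var(P−W) = 3.5² + 2.5² − 2·3.5·2.5·0.49 = 18.5 − 8.575 = 9.925.
Because errors are independent across components, Cov(Tᵢ,Tⱼ) = Cov(Xᵢ,Xⱼ); the off-diagonal part of the true-score variance is the same as above.
True-score variance = [3.5²·0.60 + 2.5²·0.92] − 8.575 = 13.1 − 8.575 = 4.525.
Reliability = 4.525 / 9.925 = 0.456.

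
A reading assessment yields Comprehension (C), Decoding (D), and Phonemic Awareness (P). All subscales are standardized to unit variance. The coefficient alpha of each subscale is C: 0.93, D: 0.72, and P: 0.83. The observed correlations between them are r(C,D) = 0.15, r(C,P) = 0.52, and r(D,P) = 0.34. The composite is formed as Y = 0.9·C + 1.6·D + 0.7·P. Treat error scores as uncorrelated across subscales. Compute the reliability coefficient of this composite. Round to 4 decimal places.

0.8499

Var(Y) = 0.9² + 1.6² + 0.7² + 2·[1.44·0.15 + 0.63·0.52 + 1.12·0.34] = 3.86 + 1.8488 = 5.7088.
With uncorrelated errors the cross-covariances are all true-score covariance, so they carry over unchanged; only the diagonal terms shrink to ρᵢσᵢ².
True-score variance = [0.9²·0.93 + 1.6²·0.72 + 0.7²·0.83] + 1.8488 = 3.0032 + 1.8488 = 4.852.
Reliability = 4.852 / 5.7088 = 0.8499.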